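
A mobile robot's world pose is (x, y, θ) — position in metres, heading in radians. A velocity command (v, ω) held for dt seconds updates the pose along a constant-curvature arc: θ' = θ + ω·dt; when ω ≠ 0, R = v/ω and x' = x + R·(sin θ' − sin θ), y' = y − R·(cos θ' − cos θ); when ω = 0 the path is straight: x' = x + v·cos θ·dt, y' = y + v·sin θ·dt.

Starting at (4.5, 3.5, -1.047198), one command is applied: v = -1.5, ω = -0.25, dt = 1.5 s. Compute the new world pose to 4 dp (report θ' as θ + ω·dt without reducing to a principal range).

(3.7623, 5.6117, -1.4222)

θ' = -1.0472 + -0.25·1.5 = -1.4222
R = v/ω = -1.5/-0.25 = 6.0000
x' = 4.5 + 6.0000·(sin -1.4222 − sin -1.0472) = 3.7623
y' = 3.5 − 6.0000·(cos -1.4222 − cos -1.0472) = 5.6117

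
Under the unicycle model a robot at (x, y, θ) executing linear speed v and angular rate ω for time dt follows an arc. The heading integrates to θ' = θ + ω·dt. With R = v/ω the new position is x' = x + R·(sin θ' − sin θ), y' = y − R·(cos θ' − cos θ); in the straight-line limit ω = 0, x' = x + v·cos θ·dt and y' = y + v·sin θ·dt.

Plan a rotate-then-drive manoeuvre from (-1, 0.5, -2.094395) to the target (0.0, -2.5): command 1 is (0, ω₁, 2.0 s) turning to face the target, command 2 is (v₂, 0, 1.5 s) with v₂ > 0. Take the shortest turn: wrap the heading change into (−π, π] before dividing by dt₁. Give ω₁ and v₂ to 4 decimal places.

ω₁ = 0.4227, v₂ = 2.1082

heading to target = atan2(-2.5−0.5, 0−-1) = -1.2490
Δθ = wrap(-1.2490 − -2.0944) = 0.8453; ω₁ = Δθ/dt₁ = 0.4227
distance = √((0−-1)² + (-2.5−0.5)²) = 3.1623; v₂ = distance/dt₂ = 2.1082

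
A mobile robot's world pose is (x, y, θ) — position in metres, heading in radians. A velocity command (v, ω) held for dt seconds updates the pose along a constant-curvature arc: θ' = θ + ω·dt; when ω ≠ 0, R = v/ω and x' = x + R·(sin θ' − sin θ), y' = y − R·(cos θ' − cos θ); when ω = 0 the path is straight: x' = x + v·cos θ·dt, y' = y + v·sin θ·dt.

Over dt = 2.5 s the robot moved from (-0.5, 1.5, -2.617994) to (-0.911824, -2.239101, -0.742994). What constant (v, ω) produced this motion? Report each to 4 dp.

v = 1.7500, ω = 0.7500

Δθ = -0.742994 − -2.617994 = 1.875000
ω = Δθ/dt = 1.875000/2.5 = 0.7500
R = −Δy/(cos θ' − cos θ) = 2.3333
v = R·ω = 2.3333·0.7500 = 1.7500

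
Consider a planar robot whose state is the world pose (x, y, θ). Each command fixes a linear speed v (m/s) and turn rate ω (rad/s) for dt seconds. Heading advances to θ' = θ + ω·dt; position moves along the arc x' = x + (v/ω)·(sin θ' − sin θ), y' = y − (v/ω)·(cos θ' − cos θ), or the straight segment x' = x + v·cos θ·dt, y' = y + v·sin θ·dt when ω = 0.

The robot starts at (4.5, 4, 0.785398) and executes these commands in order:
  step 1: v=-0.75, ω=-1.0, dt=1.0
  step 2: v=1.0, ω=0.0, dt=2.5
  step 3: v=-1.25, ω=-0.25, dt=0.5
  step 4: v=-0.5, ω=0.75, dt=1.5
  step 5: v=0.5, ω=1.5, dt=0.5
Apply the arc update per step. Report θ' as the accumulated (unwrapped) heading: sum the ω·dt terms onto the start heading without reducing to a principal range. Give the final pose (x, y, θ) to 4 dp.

(5.0558, 3.5027, 1.5354)

step 1: θ'=-0.2146 (R=0.7500) → pose (3.8100, 3.7975, -0.2146)
step 2: θ'=-0.2146 (straight) → pose (6.2526, 3.2651, -0.2146)
step 3: θ'=-0.3396 (R=5.0000) → pose (5.6518, 3.4360, -0.3396)
step 4: θ'=0.7854 (R=-0.6667) → pose (4.9584, 3.2788, 0.7854)
step 5: θ'=1.5354 (R=0.3333) → pose (5.0558, 3.5027, 1.5354)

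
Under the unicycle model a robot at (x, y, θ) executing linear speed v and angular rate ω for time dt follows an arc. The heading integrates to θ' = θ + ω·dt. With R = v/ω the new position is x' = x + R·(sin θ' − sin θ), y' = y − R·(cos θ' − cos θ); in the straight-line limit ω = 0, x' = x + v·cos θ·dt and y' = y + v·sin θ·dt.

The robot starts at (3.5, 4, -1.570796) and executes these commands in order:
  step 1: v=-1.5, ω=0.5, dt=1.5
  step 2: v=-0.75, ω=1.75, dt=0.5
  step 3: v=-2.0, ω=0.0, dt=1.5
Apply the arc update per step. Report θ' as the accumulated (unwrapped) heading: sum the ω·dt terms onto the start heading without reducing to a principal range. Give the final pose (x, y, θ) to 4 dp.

step 1: θ'=-0.8208 (R=-3.0000) → pose (2.6951, 6.0449, -0.8208)
step 2: θ'=0.0542 (R=-0.4286) → pose (2.3583, 6.1807, 0.0542)
step 3: θ'=0.0542 (straight) → pose (-0.6373, 6.0182, 0.0542)

(-0.6373, 6.0182, 0.0542)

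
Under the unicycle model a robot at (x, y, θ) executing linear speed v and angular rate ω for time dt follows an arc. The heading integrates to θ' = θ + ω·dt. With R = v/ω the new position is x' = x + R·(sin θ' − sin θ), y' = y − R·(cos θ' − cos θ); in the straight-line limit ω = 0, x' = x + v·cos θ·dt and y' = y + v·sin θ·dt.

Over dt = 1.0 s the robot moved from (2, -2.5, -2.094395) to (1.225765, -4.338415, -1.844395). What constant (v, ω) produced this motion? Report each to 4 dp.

Δθ = -1.844395 − -2.094395 = 0.250000
ω = Δθ/dt = 0.250000/1.0 = 0.2500
R = −Δy/(cos θ' − cos θ) = 8.0000
v = R·ω = 8.0000·0.2500 = 2.0000

v = 2.0000, ω = 0.2500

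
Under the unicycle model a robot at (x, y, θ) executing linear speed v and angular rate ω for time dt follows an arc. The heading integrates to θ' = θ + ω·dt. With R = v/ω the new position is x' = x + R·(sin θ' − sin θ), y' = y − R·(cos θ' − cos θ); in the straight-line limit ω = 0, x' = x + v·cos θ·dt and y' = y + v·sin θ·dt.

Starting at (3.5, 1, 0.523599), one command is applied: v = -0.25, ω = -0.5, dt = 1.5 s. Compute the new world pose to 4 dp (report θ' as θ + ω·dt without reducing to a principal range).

(3.1378, 0.9458, -0.2264)

θ' = 0.5236 + -0.5·1.5 = -0.2264
R = v/ω = -0.25/-0.5 = 0.5000
x' = 3.5 + 0.5000·(sin -0.2264 − sin 0.5236) = 3.1378
y' = 1 − 0.5000·(cos -0.2264 − cos 0.5236) = 0.9458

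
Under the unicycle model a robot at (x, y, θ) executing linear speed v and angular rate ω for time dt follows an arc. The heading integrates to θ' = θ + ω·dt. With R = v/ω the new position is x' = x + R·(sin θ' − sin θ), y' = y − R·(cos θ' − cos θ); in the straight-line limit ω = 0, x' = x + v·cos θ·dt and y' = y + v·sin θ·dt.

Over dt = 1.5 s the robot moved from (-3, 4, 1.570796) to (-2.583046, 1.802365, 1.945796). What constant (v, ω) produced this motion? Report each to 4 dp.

v = -1.5000, ω = 0.2500

Δθ = 1.945796 − 1.570796 = 0.375000
ω = Δθ/dt = 0.375000/1.5 = 0.2500
R = −Δy/(cos θ' − cos θ) = -6.0000
v = R·ω = -6.0000·0.2500 = -1.5000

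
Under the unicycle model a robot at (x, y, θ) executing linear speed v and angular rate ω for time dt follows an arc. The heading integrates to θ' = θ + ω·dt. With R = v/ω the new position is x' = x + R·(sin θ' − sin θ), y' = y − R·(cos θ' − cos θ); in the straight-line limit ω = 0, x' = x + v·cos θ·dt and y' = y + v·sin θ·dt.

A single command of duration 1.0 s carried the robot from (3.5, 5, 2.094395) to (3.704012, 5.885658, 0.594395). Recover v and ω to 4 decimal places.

v = 1.0000, ω = -1.5000

Δθ = 0.594395 − 2.094395 = -1.500000
ω = Δθ/dt = -1.500000/1.0 = -1.5000
R = −Δy/(cos θ' − cos θ) = -0.6667
v = R·ω = -0.6667·-1.5000 = 1.0000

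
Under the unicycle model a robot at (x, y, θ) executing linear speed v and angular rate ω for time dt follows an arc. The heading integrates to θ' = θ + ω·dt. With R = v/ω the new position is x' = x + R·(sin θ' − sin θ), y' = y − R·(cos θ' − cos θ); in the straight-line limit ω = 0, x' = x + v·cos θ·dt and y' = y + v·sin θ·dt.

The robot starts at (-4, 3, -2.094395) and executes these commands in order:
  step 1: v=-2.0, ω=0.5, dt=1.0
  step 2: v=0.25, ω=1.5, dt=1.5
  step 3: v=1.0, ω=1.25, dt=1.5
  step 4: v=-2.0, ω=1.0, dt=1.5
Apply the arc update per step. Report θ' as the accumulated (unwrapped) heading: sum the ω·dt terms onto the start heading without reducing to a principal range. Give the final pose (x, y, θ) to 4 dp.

(-0.5255, 6.4368, 4.0306)

step 1: θ'=-1.5944 (R=-4.0000) → pose (-3.4652, 4.9056, -1.5944)
step 2: θ'=0.6556 (R=0.1667) → pose (-3.1970, 4.7696, 0.6556)
step 3: θ'=2.5306 (R=0.8000) → pose (-3.2258, 6.0590, 2.5306)
step 4: θ'=4.0306 (R=-2.0000) → pose (-0.5255, 6.4368, 4.0306)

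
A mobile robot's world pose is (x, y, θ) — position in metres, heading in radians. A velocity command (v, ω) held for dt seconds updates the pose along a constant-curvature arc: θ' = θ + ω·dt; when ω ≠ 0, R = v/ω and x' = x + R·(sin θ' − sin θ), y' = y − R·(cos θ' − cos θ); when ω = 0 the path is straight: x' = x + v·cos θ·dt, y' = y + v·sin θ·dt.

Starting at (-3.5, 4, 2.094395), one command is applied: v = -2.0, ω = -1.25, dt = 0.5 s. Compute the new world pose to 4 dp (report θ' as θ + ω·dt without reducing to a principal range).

θ' = 2.0944 + -1.25·0.5 = 1.4694
R = v/ω = -2.0/-1.25 = 1.6000
x' = -3.5 + 1.6000·(sin 1.4694 − sin 2.0944) = -3.2939
y' = 4 − 1.6000·(cos 1.4694 − cos 2.0944) = 3.0380

(-3.2939, 3.0380, 1.4694)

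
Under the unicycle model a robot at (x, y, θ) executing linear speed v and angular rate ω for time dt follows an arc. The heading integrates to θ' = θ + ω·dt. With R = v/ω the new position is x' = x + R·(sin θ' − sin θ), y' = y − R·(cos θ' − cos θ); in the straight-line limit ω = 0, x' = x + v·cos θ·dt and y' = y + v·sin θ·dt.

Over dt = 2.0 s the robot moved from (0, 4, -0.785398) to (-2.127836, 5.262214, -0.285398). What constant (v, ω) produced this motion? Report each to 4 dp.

v = -1.2500, ω = 0.2500

Δθ = -0.285398 − -0.785398 = 0.500000
ω = Δθ/dt = 0.500000/2.0 = 0.2500
R = Δx/(sin θ' − sin θ) = -5.0000
v = R·ω = -5.0000·0.2500 = -1.2500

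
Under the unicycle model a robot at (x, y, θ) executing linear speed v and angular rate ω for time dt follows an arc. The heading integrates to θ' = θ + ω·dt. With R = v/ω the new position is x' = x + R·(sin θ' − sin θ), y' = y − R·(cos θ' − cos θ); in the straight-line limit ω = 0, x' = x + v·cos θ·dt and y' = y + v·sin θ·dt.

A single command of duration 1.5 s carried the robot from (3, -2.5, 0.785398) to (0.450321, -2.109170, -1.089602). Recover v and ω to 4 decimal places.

v = -2.0000, ω = -1.2500

Δθ = -1.089602 − 0.785398 = -1.875000
ω = Δθ/dt = -1.875000/1.5 = -1.2500
R = Δx/(sin θ' − sin θ) = 1.6000
v = R·ω = 1.6000·-1.2500 = -2.0000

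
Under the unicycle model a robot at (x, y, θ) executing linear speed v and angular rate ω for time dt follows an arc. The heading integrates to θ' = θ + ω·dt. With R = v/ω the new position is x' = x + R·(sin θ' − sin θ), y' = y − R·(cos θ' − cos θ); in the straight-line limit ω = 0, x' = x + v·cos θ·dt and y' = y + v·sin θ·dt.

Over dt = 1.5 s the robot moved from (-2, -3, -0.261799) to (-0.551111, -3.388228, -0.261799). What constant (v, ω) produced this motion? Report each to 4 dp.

Δθ = -0.261799 − -0.261799 = 0.000000
ω = Δθ/dt = 0.000000/1.5 = 0.0000
ω = 0 → v = (Δx·cos θ + Δy·sin θ)/dt = 1.0000

v = 1.0000, ω = 0.0000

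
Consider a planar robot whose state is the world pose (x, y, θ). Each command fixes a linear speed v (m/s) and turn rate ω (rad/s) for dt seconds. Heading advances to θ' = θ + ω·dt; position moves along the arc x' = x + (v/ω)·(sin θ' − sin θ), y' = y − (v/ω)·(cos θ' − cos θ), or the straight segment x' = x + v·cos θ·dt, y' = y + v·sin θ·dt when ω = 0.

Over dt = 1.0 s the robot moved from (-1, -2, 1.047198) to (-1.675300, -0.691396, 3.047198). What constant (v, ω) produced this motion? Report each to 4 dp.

Δθ = 3.047198 − 1.047198 = 2.000000
ω = Δθ/dt = 2.000000/1.0 = 2.0000
R = −Δy/(cos θ' − cos θ) = 0.8750
v = R·ω = 0.8750·2.0000 = 1.7500

v = 1.7500, ω = 2.0000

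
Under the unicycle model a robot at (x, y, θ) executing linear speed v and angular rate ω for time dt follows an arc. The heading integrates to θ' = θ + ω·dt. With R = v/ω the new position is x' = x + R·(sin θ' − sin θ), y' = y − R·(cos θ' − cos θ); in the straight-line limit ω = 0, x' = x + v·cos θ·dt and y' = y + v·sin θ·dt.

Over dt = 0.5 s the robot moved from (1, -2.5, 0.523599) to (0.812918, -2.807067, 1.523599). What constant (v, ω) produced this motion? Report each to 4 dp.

v = -0.7500, ω = 2.0000

Δθ = 1.523599 − 0.523599 = 1.000000
ω = Δθ/dt = 1.000000/0.5 = 2.0000
R = −Δy/(cos θ' − cos θ) = -0.3750
v = R·ω = -0.3750·2.0000 = -0.7500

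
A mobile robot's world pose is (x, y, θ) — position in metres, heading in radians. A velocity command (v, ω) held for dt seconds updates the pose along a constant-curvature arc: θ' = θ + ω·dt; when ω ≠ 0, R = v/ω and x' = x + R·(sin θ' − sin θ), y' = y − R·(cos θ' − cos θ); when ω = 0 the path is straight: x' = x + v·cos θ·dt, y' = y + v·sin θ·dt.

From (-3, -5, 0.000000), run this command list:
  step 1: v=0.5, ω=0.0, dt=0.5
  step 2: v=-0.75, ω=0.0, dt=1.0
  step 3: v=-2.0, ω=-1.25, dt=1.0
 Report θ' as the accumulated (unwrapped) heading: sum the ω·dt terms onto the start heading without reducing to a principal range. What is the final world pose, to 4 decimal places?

step 1: θ'=0.0000 (straight) → pose (-2.7500, -5.0000, 0.0000)
step 2: θ'=0.0000 (straight) → pose (-3.5000, -5.0000, 0.0000)
step 3: θ'=-1.2500 (R=1.6000) → pose (-5.0184, -3.9045, -1.2500)

(-5.0184, -3.9045, -1.2500)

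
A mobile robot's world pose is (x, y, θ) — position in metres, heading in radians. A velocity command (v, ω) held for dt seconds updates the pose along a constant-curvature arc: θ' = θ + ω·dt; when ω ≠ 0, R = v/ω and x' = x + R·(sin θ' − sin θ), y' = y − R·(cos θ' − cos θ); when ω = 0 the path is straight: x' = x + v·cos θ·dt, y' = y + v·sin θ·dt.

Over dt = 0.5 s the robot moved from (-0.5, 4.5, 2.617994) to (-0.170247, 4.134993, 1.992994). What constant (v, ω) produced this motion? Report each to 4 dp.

Δθ = 1.992994 − 2.617994 = -0.625000
ω = Δθ/dt = -0.625000/0.5 = -1.2500
R = −Δy/(cos θ' − cos θ) = 0.8000
v = R·ω = 0.8000·-1.2500 = -1.0000

v = -1.0000, ω = -1.2500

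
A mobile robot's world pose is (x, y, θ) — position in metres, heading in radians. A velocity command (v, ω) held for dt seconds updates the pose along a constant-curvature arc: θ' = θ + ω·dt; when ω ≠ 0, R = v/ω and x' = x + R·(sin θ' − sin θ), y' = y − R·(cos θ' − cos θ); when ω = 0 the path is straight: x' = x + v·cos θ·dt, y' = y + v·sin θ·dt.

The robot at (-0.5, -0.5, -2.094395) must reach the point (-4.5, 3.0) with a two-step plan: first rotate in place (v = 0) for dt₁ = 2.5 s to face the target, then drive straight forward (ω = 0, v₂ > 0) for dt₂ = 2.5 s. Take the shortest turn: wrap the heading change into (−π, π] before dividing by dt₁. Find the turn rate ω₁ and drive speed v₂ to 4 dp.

heading to target = atan2(3−-0.5, -4.5−-0.5) = 2.4228
Δθ = wrap(2.4228 − -2.0944) = -1.7660; ω₁ = Δθ/dt₁ = -0.7064
distance = √((-4.5−-0.5)² + (3−-0.5)²) = 5.3151; v₂ = distance/dt₂ = 2.1260

ω₁ = -0.7064, v₂ = 2.1260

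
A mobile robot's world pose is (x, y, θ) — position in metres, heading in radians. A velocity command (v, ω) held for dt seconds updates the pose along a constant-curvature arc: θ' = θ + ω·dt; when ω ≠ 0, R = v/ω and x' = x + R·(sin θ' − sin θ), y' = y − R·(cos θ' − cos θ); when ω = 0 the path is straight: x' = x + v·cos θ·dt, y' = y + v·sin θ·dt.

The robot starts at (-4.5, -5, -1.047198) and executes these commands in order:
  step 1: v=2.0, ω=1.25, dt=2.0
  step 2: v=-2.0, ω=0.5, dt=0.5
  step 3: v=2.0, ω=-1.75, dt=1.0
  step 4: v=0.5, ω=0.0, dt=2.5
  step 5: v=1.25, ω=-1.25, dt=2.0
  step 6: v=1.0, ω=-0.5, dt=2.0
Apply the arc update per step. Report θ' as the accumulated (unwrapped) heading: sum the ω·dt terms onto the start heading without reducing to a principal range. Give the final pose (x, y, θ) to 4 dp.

step 1: θ'=1.4528 (R=1.6000) → pose (-1.5255, -4.3884, 1.4528)
step 2: θ'=1.7028 (R=-4.0000) → pose (-1.5185, -5.3857, 1.7028)
step 3: θ'=-0.0472 (R=-1.1429) → pose (-0.3317, -4.0937, -0.0472)
step 4: θ'=-0.0472 (straight) → pose (0.9169, -4.1527, -0.0472)
step 5: θ'=-2.5472 (R=-1.0000) → pose (1.4298, -5.9801, -2.5472)
step 6: θ'=-3.5472 (R=-2.0000) → pose (-0.4794, -6.1608, -3.5472)

(-0.4794, -6.1608, -3.5472)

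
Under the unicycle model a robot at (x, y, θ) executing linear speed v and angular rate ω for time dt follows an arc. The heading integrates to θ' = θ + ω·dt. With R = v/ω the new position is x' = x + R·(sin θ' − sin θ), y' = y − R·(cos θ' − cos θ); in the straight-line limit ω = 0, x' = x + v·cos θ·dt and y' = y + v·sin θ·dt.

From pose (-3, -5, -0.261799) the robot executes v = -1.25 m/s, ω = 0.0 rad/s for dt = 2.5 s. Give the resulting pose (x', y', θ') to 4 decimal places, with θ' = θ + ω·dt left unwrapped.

θ' = -0.2618 + 0.0·2.5 = -0.2618
ω = 0 → straight: x' = -3 + -1.25·cos(-0.2618)·2.5 = -6.0185
y' = -5 + -1.25·sin(-0.2618)·2.5 = -4.1912

(-6.0185, -4.1912, -0.2618)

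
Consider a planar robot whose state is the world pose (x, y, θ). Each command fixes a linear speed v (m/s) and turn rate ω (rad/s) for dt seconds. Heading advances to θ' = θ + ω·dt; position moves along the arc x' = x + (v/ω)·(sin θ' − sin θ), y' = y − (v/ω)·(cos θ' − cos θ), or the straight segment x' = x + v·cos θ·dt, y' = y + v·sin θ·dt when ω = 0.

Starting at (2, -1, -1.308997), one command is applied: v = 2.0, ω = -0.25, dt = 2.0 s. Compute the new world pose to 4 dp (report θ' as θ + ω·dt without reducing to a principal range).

(2.0467, -4.9582, -1.8090)

θ' = -1.3090 + -0.25·2.0 = -1.8090
R = v/ω = 2.0/-0.25 = -8.0000
x' = 2 + -8.0000·(sin -1.8090 − sin -1.3090) = 2.0467
y' = -1 − -8.0000·(cos -1.8090 − cos -1.3090) = -4.9582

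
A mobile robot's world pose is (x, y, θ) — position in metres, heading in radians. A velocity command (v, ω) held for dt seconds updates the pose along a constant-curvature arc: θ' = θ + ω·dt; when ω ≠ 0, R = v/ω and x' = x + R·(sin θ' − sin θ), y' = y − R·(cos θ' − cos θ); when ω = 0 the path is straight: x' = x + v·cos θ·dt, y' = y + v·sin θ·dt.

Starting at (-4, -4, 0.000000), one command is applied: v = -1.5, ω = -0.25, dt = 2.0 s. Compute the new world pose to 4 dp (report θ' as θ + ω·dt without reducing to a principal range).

θ' = 0.0000 + -0.25·2.0 = -0.5000
R = v/ω = -1.5/-0.25 = 6.0000
x' = -4 + 6.0000·(sin -0.5000 − sin 0.0000) = -6.8766
y' = -4 − 6.0000·(cos -0.5000 − cos 0.0000) = -3.2655

(-6.8766, -3.2655, -0.5000)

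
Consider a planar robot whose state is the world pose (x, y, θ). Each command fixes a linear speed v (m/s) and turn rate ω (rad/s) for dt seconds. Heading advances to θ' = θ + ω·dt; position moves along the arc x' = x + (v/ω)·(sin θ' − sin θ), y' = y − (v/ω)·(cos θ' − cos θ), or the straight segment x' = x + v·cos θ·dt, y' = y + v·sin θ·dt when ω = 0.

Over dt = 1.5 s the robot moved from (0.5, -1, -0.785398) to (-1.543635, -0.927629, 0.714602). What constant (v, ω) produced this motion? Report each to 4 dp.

v = -1.5000, ω = 1.0000

Δθ = 0.714602 − -0.785398 = 1.500000
ω = Δθ/dt = 1.500000/1.5 = 1.0000
R = Δx/(sin θ' − sin θ) = -1.5000
v = R·ω = -1.5000·1.0000 = -1.5000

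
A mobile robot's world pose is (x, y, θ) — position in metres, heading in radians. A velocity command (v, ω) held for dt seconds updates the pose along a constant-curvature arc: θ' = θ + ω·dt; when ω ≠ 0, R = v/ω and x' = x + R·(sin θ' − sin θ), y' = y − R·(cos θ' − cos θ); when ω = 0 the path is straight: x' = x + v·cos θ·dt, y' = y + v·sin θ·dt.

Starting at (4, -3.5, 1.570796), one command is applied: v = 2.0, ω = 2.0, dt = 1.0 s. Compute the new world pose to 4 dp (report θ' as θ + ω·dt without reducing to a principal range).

θ' = 1.5708 + 2.0·1.0 = 3.5708
R = v/ω = 2.0/2.0 = 1.0000
x' = 4 + 1.0000·(sin 3.5708 − sin 1.5708) = 2.5839
y' = -3.5 − 1.0000·(cos 3.5708 − cos 1.5708) = -2.5907

(2.5839, -2.5907, 3.5708)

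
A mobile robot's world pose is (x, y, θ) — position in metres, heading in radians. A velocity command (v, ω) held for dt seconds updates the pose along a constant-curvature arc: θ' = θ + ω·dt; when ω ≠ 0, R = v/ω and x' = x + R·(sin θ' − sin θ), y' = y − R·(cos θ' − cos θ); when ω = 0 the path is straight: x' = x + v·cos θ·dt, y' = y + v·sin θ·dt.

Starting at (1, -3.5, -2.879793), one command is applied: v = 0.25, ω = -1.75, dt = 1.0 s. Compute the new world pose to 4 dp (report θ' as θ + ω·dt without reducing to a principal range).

(0.8207, -3.3738, -4.6298)

θ' = -2.8798 + -1.75·1.0 = -4.6298
R = v/ω = 0.25/-1.75 = -0.1429
x' = 1 + -0.1429·(sin -4.6298 − sin -2.8798) = 0.8207
y' = -3.5 − -0.1429·(cos -4.6298 − cos -2.8798) = -3.3738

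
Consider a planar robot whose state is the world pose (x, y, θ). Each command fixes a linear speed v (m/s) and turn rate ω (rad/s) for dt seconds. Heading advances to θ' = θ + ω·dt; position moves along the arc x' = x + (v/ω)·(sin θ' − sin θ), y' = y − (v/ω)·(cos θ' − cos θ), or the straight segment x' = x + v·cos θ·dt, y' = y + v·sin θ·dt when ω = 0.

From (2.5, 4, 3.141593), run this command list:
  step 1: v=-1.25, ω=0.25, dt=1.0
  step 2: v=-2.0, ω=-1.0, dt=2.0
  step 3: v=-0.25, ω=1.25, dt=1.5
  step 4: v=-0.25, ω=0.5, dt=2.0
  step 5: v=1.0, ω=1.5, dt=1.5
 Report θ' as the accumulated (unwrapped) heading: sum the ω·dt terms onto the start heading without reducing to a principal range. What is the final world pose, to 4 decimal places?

(7.5660, 0.9715, 6.5166)

step 1: θ'=3.3916 (R=-5.0000) → pose (3.7370, 4.1554, 3.3916)
step 2: θ'=1.3916 (R=2.0000) → pose (6.1998, 1.8611, 1.3916)
step 3: θ'=3.2666 (R=-0.2000) → pose (6.4215, 1.6270, 3.2666)
step 4: θ'=4.2666 (R=-0.5000) → pose (6.8103, 1.9075, 4.2666)
step 5: θ'=6.5166 (R=0.6667) → pose (7.5660, 0.9715, 6.5166)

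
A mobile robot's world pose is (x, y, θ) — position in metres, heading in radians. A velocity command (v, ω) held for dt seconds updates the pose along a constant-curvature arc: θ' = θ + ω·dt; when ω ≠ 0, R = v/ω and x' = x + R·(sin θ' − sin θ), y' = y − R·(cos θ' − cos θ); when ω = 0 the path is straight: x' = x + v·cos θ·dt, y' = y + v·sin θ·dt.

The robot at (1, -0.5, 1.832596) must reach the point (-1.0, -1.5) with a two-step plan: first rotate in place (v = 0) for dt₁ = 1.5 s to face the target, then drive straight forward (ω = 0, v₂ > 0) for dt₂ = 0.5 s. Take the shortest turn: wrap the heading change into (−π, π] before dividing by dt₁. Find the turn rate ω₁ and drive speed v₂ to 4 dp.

ω₁ = 1.1818, v₂ = 4.4721

heading to target = atan2(-1.5−-0.5, -1−1) = -2.6779
Δθ = wrap(-2.6779 − 1.8326) = 1.7726; ω₁ = Δθ/dt₁ = 1.1818
distance = √((-1−1)² + (-1.5−-0.5)²) = 2.2361; v₂ = distance/dt₂ = 4.4721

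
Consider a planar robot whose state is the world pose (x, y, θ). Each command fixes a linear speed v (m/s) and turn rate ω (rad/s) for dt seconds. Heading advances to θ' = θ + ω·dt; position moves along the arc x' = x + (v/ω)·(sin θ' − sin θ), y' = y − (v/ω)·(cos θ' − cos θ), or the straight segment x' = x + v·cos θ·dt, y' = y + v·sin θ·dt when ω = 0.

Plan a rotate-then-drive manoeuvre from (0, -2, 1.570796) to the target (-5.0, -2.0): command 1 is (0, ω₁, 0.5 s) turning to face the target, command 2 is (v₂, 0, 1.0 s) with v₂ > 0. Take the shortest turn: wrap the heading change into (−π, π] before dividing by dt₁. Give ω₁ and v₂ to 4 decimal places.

ω₁ = 3.1416, v₂ = 5.0000

heading to target = atan2(-2−-2, -5−0) = 3.1416
Δθ = wrap(3.1416 − 1.5708) = 1.5708; ω₁ = Δθ/dt₁ = 3.1416
distance = √((-5−0)² + (-2−-2)²) = 5.0000; v₂ = distance/dt₂ = 5.0000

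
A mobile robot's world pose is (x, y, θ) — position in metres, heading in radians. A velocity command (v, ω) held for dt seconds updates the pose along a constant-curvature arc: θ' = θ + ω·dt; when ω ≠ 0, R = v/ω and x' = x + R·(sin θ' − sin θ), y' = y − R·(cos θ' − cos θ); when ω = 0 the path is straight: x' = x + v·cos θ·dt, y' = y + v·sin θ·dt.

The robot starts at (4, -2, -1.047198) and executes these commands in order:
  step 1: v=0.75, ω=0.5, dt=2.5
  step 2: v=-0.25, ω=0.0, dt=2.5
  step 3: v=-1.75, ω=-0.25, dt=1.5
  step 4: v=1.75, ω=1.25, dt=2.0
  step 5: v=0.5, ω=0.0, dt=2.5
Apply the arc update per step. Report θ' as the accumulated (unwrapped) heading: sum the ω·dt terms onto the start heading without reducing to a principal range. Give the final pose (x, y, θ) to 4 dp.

step 1: θ'=0.2028 (R=1.5000) → pose (5.6012, -2.7193, 0.2028)
step 2: θ'=0.2028 (straight) → pose (4.9890, -2.8451, 0.2028)
step 3: θ'=-0.1722 (R=7.0000) → pose (2.3796, -2.8851, -0.1722)
step 4: θ'=2.3278 (R=1.4000) → pose (3.6372, -0.5443, 2.3278)
step 5: θ'=2.3278 (straight) → pose (2.7787, 0.3643, 2.3278)

(2.7787, 0.3643, 2.3278)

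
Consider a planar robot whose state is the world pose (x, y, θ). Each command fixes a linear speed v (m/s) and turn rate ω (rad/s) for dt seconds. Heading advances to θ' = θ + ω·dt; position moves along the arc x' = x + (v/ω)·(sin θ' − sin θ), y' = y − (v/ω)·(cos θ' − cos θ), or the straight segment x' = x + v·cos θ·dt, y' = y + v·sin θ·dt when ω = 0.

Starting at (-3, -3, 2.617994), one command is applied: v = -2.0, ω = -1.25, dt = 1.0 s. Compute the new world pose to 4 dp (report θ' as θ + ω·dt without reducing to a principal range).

θ' = 2.6180 + -1.25·1.0 = 1.3680
R = v/ω = -2.0/-1.25 = 1.6000
x' = -3 + 1.6000·(sin 1.3680 − sin 2.6180) = -2.2328
y' = -3 − 1.6000·(cos 1.3680 − cos 2.6180) = -4.7079

(-2.2328, -4.7079, 1.3680)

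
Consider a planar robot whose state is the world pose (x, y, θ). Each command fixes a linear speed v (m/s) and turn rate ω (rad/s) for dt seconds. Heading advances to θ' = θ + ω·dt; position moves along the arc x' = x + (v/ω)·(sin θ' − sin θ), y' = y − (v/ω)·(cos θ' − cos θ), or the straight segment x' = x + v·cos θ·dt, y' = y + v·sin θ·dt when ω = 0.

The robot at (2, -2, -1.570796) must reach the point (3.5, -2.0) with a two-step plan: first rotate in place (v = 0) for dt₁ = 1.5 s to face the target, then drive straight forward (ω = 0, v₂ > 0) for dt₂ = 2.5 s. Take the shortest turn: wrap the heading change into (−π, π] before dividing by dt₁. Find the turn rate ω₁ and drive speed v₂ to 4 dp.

heading to target = atan2(-2−-2, 3.5−2) = 0.0000
Δθ = wrap(0.0000 − -1.5708) = 1.5708; ω₁ = Δθ/dt₁ = 1.0472
distance = √((3.5−2)² + (-2−-2)²) = 1.5000; v₂ = distance/dt₂ = 0.6000

ω₁ = 1.0472, v₂ = 0.6000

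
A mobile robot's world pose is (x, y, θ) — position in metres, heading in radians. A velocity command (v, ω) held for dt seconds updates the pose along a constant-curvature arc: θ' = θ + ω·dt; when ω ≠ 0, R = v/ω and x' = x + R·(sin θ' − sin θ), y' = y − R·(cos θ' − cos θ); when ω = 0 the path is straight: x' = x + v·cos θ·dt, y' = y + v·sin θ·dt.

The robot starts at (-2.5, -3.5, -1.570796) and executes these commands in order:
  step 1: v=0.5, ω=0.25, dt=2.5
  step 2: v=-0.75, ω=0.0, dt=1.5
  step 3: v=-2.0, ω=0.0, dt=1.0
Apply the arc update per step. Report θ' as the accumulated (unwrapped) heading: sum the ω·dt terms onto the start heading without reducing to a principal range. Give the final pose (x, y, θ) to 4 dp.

(-3.9504, -2.1359, -0.9458)

step 1: θ'=-0.9458 (R=2.0000) → pose (-2.1219, -4.6702, -0.9458)
step 2: θ'=-0.9458 (straight) → pose (-2.7802, -3.7579, -0.9458)
step 3: θ'=-0.9458 (straight) → pose (-3.9504, -2.1359, -0.9458)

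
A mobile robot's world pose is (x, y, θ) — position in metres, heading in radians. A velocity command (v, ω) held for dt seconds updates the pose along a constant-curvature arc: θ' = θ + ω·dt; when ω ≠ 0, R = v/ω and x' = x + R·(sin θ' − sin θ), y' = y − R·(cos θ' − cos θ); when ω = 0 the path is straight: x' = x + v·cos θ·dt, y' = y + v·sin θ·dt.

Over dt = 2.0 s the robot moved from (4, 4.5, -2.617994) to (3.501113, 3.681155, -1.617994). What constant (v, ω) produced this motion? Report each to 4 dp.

v = 0.5000, ω = 0.5000

Δθ = -1.617994 − -2.617994 = 1.000000
ω = Δθ/dt = 1.000000/2.0 = 0.5000
R = −Δy/(cos θ' − cos θ) = 1.0000
v = R·ω = 1.0000·0.5000 = 0.5000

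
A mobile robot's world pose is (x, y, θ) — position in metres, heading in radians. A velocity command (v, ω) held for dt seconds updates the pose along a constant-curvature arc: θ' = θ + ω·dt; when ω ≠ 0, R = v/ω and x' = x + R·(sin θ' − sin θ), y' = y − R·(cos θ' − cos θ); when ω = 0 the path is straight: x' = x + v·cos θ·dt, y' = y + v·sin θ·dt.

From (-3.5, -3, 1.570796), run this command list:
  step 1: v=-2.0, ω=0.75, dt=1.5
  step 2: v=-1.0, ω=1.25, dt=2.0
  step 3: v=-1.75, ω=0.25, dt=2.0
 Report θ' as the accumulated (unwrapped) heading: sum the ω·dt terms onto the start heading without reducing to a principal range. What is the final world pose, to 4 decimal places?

(-3.2485, -1.7393, 5.6958)

step 1: θ'=2.6958 (R=-2.6667) → pose (-1.9831, -5.4060, 2.6958)
step 2: θ'=5.1958 (R=-0.8000) → pose (-0.9299, -4.3124, 5.1958)
step 3: θ'=5.6958 (R=-7.0000) → pose (-3.2485, -1.7393, 5.6958)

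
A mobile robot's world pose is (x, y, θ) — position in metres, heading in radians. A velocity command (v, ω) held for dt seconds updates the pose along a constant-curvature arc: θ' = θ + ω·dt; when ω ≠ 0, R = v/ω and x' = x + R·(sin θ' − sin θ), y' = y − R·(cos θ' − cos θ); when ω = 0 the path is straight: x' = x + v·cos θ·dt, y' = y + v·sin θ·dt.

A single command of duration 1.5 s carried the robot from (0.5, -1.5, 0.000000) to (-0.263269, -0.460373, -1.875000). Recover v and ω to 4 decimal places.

v = -1.0000, ω = -1.2500

Δθ = -1.875000 − 0.000000 = -1.875000
ω = Δθ/dt = -1.875000/1.5 = -1.2500
R = −Δy/(cos θ' − cos θ) = 0.8000
v = R·ω = 0.8000·-1.2500 = -1.0000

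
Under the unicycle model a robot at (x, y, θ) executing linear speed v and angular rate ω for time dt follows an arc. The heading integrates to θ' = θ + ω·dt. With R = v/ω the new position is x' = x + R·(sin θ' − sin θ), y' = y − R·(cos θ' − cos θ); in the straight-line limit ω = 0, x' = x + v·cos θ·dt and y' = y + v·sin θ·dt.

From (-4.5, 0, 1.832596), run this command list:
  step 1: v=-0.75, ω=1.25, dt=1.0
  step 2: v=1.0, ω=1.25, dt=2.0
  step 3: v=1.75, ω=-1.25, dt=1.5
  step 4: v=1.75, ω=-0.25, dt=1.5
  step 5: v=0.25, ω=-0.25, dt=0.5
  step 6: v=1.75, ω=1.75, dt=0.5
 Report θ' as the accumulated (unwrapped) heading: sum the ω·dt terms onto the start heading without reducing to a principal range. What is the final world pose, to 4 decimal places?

step 1: θ'=3.0826 (R=-0.6000) → pose (-3.9558, -0.4437, 3.0826)
step 2: θ'=5.5826 (R=0.8000) → pose (-4.5187, -1.8538, 5.5826)
step 3: θ'=3.7076 (R=-1.4000) → pose (-4.6705, -4.1058, 3.7076)
step 4: θ'=3.3326 (R=-7.0000) → pose (-7.0954, -5.0701, 3.3326)
step 5: θ'=3.2076 (R=-1.0000) → pose (-7.2193, -5.0861, 3.2076)
step 6: θ'=4.0826 (R=1.0000) → pose (-7.9615, -5.4950, 4.0826)

(-7.9615, -5.4950, 4.0826)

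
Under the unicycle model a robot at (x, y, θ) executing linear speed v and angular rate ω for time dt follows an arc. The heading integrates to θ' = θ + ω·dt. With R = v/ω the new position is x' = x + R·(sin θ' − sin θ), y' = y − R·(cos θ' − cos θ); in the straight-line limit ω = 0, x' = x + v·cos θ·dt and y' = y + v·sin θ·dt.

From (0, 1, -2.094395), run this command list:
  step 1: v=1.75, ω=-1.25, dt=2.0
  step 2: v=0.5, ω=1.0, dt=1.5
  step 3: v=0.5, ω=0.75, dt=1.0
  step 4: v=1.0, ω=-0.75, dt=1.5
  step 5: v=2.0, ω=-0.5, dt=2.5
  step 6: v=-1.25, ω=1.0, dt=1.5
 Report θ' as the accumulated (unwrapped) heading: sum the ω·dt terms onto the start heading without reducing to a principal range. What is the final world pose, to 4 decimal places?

(-6.5107, 4.0050, -3.2194)

step 1: θ'=-4.5944 (R=-1.4000) → pose (-2.6027, 1.5352, -4.5944)
step 2: θ'=-3.0944 (R=0.5000) → pose (-3.1228, 1.9758, -3.0944)
step 3: θ'=-2.3444 (R=0.6667) → pose (-3.5683, 1.7757, -2.3444)
step 4: θ'=-3.4694 (R=-1.3333) → pose (-4.9514, 1.4449, -3.4694)
step 5: θ'=-4.7194 (R=-4.0000) → pose (-7.6635, 5.2600, -4.7194)
step 6: θ'=-3.2194 (R=-1.2500) → pose (-6.5107, 4.0050, -3.2194)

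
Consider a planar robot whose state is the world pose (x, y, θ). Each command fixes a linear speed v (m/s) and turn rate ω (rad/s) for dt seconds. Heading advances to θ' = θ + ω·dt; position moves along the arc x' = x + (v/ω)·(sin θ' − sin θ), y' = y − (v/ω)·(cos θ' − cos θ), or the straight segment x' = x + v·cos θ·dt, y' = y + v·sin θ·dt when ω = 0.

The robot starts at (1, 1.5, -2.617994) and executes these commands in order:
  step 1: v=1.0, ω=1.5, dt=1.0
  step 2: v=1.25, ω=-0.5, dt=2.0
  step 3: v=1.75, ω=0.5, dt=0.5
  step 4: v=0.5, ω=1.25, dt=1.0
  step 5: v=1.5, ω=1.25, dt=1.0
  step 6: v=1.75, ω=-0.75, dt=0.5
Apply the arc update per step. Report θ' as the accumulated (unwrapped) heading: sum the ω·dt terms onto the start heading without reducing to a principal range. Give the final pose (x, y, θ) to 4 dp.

(2.6034, -2.6188, 0.2570)

step 1: θ'=-1.1180 (R=0.6667) → pose (0.7339, 0.6310, -1.1180)
step 2: θ'=-2.1180 (R=-2.5000) → pose (0.6208, -1.7635, -2.1180)
step 3: θ'=-1.8680 (R=3.5000) → pose (0.2631, -2.5596, -1.8680)
step 4: θ'=-0.6180 (R=0.4000) → pose (0.4138, -3.0027, -0.6180)
step 5: θ'=0.6320 (R=1.2000) → pose (1.8180, -2.9929, 0.6320)
step 6: θ'=0.2570 (R=-2.3333) → pose (2.6034, -2.6188, 0.2570)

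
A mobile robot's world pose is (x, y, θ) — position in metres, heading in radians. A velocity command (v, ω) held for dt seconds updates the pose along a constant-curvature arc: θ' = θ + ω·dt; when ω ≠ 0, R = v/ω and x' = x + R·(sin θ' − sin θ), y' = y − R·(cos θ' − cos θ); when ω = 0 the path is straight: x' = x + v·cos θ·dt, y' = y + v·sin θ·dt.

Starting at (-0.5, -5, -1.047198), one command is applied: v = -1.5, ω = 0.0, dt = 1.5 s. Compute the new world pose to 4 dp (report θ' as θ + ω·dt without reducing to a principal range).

(-1.6250, -3.0514, -1.0472)

θ' = -1.0472 + 0.0·1.5 = -1.0472
ω = 0 → straight: x' = -0.5 + -1.5·cos(-1.0472)·1.5 = -1.6250
y' = -5 + -1.5·sin(-1.0472)·1.5 = -3.0514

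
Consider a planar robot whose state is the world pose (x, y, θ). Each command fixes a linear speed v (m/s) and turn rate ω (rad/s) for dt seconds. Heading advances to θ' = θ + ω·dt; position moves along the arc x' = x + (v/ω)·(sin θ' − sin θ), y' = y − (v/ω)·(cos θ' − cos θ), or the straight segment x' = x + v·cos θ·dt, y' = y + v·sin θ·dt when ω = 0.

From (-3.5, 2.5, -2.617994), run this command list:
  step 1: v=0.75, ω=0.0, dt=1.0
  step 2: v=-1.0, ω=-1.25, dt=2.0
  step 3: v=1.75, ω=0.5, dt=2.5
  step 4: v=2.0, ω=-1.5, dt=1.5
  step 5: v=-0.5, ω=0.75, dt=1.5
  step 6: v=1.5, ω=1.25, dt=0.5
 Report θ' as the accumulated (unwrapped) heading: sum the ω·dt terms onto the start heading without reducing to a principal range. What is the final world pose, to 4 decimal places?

(-3.7940, 7.6905, -4.3680)

step 1: θ'=-2.6180 (straight) → pose (-4.1495, 2.1250, -2.6180)
step 2: θ'=-5.1180 (R=0.8000) → pose (-3.0144, 1.1165, -5.1180)
step 3: θ'=-3.8680 (R=3.5000) → pose (-3.9058, 5.1140, -3.8680)
step 4: θ'=-6.1180 (R=-1.3333) → pose (-3.2395, 7.4260, -6.1180)
step 5: θ'=-4.9930 (R=-0.6667) → pose (-3.7704, 6.9530, -4.9930)
step 6: θ'=-4.3680 (R=1.2000) → pose (-3.7940, 7.6905, -4.3680)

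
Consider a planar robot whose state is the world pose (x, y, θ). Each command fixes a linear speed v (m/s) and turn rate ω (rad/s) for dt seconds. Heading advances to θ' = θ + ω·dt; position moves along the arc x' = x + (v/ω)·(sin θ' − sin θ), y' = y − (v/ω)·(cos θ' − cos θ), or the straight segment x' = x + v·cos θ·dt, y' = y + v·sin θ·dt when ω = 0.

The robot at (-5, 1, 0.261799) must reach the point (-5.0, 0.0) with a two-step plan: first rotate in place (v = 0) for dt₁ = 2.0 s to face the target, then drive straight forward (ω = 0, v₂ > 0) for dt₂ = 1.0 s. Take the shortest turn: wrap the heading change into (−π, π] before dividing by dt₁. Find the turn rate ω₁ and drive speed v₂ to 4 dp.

ω₁ = -0.9163, v₂ = 1.0000

heading to target = atan2(0−1, -5−-5) = -1.5708
Δθ = wrap(-1.5708 − 0.2618) = -1.8326; ω₁ = Δθ/dt₁ = -0.9163
distance = √((-5−-5)² + (0−1)²) = 1.0000; v₂ = distance/dt₂ = 1.0000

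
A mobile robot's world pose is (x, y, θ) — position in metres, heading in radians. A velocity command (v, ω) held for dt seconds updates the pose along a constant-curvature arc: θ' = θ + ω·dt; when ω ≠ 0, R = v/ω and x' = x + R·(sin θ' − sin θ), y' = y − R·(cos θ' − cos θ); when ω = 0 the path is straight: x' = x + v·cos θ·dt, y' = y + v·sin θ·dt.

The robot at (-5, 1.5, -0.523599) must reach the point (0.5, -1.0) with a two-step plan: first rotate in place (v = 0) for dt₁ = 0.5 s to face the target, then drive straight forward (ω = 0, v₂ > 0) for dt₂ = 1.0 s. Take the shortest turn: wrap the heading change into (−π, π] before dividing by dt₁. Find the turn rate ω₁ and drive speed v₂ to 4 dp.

ω₁ = 0.1939, v₂ = 6.0415

heading to target = atan2(-1−1.5, 0.5−-5) = -0.4266
Δθ = wrap(-0.4266 − -0.5236) = 0.0970; ω₁ = Δθ/dt₁ = 0.1939
distance = √((0.5−-5)² + (-1−1.5)²) = 6.0415; v₂ = distance/dt₂ = 6.0415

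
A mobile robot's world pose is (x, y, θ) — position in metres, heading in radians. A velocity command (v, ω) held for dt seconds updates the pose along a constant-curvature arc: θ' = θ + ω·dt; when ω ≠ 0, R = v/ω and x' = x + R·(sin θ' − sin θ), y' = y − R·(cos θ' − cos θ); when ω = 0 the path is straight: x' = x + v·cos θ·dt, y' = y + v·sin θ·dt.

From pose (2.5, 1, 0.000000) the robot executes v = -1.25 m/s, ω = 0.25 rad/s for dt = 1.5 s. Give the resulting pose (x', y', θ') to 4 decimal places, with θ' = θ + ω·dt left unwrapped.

(0.6686, 0.6525, 0.3750)

θ' = 0.0000 + 0.25·1.5 = 0.3750
R = v/ω = -1.25/0.25 = -5.0000
x' = 2.5 + -5.0000·(sin 0.3750 − sin 0.0000) = 0.6686
y' = 1 − -5.0000·(cos 0.3750 − cos 0.0000) = 0.6525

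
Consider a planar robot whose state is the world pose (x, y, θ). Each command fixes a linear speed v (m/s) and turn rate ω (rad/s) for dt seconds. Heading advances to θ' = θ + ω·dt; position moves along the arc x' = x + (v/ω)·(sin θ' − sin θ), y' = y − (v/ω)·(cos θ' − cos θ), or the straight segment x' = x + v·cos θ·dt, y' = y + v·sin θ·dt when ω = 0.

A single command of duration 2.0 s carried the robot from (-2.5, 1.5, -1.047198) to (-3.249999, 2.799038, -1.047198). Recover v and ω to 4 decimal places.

Δθ = -1.047198 − -1.047198 = 0.000000
ω = Δθ/dt = 0.000000/2.0 = 0.0000
ω = 0 → v = (Δx·cos θ + Δy·sin θ)/dt = -0.7500

v = -0.7500, ω = 0.0000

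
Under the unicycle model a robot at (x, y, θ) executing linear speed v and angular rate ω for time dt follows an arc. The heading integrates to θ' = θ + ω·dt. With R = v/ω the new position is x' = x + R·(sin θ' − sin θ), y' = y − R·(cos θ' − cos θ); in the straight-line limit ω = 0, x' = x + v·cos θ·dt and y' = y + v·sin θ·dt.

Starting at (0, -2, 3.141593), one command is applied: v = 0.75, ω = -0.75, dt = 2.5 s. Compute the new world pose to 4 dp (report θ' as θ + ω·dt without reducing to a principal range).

(-0.9541, -0.7005, 1.2666)

θ' = 3.1416 + -0.75·2.5 = 1.2666
R = v/ω = 0.75/-0.75 = -1.0000
x' = 0 + -1.0000·(sin 1.2666 − sin 3.1416) = -0.9541
y' = -2 − -1.0000·(cos 1.2666 − cos 3.1416) = -0.7005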